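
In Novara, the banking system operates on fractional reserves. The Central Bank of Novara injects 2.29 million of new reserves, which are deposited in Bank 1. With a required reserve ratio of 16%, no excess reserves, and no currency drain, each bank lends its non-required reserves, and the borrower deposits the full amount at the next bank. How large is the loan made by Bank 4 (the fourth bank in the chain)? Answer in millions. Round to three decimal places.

Each bank lends a fraction (1 − rr) = 0.8400 of the deposit it receives, so Bank 4 receives 2.29·0.8400^3 and lends 2.29·0.8400^4 ≈ 1.1401 million.

1.140 million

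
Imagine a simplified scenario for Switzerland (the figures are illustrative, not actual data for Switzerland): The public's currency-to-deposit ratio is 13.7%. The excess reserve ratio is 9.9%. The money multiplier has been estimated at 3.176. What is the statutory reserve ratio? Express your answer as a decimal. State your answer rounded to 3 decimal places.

Using m = 3.176. Since m = (1 + c)/(c + rr + e), the denominator satisfies c + rr + e = (1 + c)/m = (1 + 0.137) / 3.176 ≈ 0.357997.
With c = 0.137 and e = 0.099, the statutory reserve ratio is 0.357997 − 0.137 − 0.099 = 0.121997.

0.122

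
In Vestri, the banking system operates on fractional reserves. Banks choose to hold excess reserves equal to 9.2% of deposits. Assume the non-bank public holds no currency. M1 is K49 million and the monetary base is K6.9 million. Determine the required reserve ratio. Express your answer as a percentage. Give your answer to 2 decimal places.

Using m = M/MB = 49/6.9 ≈ 7.101449. Since m = (1 + c)/(c + rr + e), the denominator satisfies c + rr + e = (1 + c)/m = (1 + 0) / 7.101449 ≈ 0.140816.
With c = 0 and e = 0.092, the required reserve ratio is 0.140816 − 0 − 0.092 = 0.048816.

4.88%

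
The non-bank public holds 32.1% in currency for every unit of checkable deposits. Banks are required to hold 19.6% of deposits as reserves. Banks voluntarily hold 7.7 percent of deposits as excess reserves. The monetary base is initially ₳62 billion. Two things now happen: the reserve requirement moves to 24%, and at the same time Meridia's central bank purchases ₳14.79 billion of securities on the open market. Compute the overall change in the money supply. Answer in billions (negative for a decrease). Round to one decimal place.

₳21.1 billion

Before: m₁ = (1 + 0.321) / (0.196 + 0.077 + 0.321) ≈ 2.2239, MB₁ = 62, so M₁ = 2.2239 × 62 = 137.8818 billion.
After: m₂ = (1 + 0.321) / (0.24 + 0.077 + 0.321) ≈ 2.0705, MB₂ = 62 + 14.79 = 76.79, so M₂ = 2.0705 × 76.79 ≈ 158.9937 billion.
ΔM = M₂ − M₁ = 158.9937 − 137.8818 = 21.1119 billion.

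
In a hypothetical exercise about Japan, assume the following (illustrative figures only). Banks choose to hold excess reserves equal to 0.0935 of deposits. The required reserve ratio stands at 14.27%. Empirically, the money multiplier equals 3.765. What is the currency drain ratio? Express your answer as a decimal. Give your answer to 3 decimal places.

Using m = 3.765. From m = (1 + c)/(c + rr + e), rearranging gives 1 + c = m·(c + rr + e), so c·(1 − m) = m·(rr + e) − 1.
Hence c = [m·(rr + e) − 1]/(1 − m) = [3.765 × (0.1427 + 0.0935) − 1] / (1 − 3.765) ≈ 0.040039.

0.040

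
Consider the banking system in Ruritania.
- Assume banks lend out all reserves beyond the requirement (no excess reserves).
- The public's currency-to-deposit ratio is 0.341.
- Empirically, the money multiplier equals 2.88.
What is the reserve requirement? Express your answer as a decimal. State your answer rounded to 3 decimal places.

Using m = 2.88. Since m = (1 + c)/(c + rr + e), the denominator satisfies c + rr + e = (1 + c)/m = (1 + 0.341) / 2.88 = 0.465625.
With c = 0.341 and e = 0, the reserve requirement is 0.465625 − 0.341 − 0 = 0.124625.

0.125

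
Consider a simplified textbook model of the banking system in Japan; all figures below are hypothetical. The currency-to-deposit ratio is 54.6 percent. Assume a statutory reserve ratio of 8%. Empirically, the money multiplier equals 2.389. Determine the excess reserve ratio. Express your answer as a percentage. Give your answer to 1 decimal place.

Using m = 2.389. Since m = (1 + c)/(c + rr + e), the denominator satisfies c + rr + e = (1 + c)/m = (1 + 0.546) / 2.389 ≈ 0.647133.
With c = 0.546 and rr = 0.08, the excess reserve ratio is 0.647133 − 0.546 − 0.08 = 0.021133.

2.1%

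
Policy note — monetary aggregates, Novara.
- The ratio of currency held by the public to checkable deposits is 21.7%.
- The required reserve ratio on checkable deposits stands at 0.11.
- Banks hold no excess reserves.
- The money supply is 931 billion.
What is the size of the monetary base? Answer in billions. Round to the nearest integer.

250 billion

The money multiplier is m = (1 + c) / (rr + c) = (1 + 0.217) / (0.11 + 0.217) ≈ 3.7217.
MB = M / m = 931 / 3.7217 ≈ 250.1545 billion.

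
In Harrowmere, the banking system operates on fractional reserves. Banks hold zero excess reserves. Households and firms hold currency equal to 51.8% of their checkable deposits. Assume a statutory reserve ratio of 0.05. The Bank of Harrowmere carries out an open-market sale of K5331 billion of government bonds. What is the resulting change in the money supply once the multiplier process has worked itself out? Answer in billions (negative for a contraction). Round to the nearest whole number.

The money multiplier is m = (1 + c) / (rr + c) = (1 + 0.518) / (0.05 + 0.518) ≈ 2.67254.
The sale removes 5331 billion of base, so ΔM = m × ΔMB = 2.67254 × (−5331) ≈ -14247.3107 billion.

-14247 billion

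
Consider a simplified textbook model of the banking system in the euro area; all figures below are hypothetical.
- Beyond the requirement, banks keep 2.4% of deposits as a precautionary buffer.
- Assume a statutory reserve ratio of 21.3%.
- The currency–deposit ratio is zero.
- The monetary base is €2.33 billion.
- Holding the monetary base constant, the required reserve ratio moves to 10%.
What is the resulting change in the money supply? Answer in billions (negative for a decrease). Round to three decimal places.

€8.959 billion

Initially m₁ = 1 / (0.213 + 0.024) ≈ 4.21941, so M₁ = 4.21941 × 2.33 ≈ 9.8312 billion.
After the change m₂ = 1 / (0.1 + 0.024) ≈ 8.06452, so M₂ = 8.06452 × 2.33 ≈ 18.7903 billion.
ΔM = M₂ − M₁ = 18.7903 − 9.8312 = 8.9591 billion.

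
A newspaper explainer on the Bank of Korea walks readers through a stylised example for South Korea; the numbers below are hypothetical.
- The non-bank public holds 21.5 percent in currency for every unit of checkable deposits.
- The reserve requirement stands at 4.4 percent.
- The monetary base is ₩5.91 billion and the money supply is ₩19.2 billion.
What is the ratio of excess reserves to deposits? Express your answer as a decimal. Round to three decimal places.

Using m = M/MB = 19.2/5.91 ≈ 3.248731. Since m = (1 + c)/(c + rr + e), the denominator satisfies c + rr + e = (1 + c)/m = (1 + 0.215) / 3.248731 ≈ 0.373992.
With c = 0.215 and rr = 0.044, the ratio of excess reserves to deposits is 0.373992 − 0.215 − 0.044 = 0.114992.

0.115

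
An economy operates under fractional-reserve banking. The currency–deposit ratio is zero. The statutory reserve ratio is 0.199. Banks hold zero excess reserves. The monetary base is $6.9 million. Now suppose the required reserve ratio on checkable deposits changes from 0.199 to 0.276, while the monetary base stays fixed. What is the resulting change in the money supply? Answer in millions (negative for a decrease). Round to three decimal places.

-9.673 million

Initially m₁ = 1 / (0.199) ≈ 5.02513, so M₁ = 5.02513 × 6.9 ≈ 34.6734 million.
After the change m₂ = 1 / (0.276) ≈ 3.62319, so M₂ = 3.62319 × 6.9 ≈ 25 million.
ΔM = M₂ − M₁ = 25 − 34.6734 = -9.6734 million.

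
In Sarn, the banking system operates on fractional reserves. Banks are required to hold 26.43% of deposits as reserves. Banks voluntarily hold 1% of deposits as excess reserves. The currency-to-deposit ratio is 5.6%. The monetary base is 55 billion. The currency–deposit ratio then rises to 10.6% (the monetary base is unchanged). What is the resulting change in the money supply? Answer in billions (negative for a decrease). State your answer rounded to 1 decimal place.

Initially m₁ = (1 + 0.056) / (0.2643 + 0.01 + 0.056) ≈ 3.1971, so M₁ = 3.1971 × 55 = 175.8405 billion.
After the change m₂ = (1 + 0.106) / (0.2643 + 0.01 + 0.106) ≈ 2.9082, so M₂ = 2.9082 × 55 = 159.951 billion.
ΔM = M₂ − M₁ = 159.951 − 175.8405 = -15.8895 billion.

-15.9 billion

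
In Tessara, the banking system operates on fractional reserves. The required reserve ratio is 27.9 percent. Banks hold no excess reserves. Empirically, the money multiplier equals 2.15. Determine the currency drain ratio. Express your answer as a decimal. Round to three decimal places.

Using m = 2.15. From m = (1 + c)/(c + rr + e), rearranging gives 1 + c = m·(c + rr + e), so c·(1 − m) = m·(rr + e) − 1.
Hence c = [m·(rr + e) − 1]/(1 − m) = [2.15 × (0.279 + 0) − 1] / (1 − 2.15) ≈ 0.347957.

0.348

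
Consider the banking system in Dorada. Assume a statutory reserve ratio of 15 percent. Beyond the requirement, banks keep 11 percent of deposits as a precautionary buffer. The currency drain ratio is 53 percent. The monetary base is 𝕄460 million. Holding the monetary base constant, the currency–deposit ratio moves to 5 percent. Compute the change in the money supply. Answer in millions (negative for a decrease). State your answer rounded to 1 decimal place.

Initially m₁ = (1 + 0.53) / (0.15 + 0.11 + 0.53) ≈ 1.93671, so M₁ = 1.93671 × 460 = 890.8866 million.
After the change m₂ = (1 + 0.05) / (0.15 + 0.11 + 0.05) ≈ 3.38710, so M₂ = 3.38710 × 460 = 1558.066 million.
ΔM = M₂ − M₁ = 1558.066 − 890.8866 = 667.1794 million.

𝕄667.2 million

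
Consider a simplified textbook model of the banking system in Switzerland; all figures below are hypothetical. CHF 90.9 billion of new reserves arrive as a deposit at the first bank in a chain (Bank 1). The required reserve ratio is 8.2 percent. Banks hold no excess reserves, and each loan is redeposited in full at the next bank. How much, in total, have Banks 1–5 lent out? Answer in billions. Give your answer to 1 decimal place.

Bank i lends (1 − rr)^i of the original deposit: Bank 1 lends 90.9·0.9180 = 83.4462, Bank 2 lends 90.9·0.9180² ≈ 76.6036, and so on.
Summing a geometric series: total = 90.9·[0.9180·(1 − 0.9180^5) / (1 − 0.9180)] ≈ 354.1898 billion.

CHF 354.2 billion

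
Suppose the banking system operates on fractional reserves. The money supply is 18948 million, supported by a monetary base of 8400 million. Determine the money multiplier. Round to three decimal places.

The money multiplier is m = M / MB = 18948 / 8400 ≈ 2.25571.

2.256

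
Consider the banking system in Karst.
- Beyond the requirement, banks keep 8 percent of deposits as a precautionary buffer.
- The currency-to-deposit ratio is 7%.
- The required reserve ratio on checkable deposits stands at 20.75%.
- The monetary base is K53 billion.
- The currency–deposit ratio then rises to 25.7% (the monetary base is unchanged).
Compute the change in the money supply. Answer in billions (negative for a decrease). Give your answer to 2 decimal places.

Initially m₁ = (1 + 0.07) / (0.2075 + 0.08 + 0.07) ≈ 2.99301, so M₁ = 2.99301 × 53 ≈ 158.6295 billion.
After the change m₂ = (1 + 0.257) / (0.2075 + 0.08 + 0.257) ≈ 2.30854, so M₂ = 2.30854 × 53 ≈ 122.3526 billion.
ΔM = M₂ − M₁ = 122.3526 − 158.6295 = -36.2769 billion.

-36.28 billion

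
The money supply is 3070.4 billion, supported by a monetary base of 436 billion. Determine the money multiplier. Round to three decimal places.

7.042

The money multiplier is m = M / MB = 3070.4 / 436 ≈ 7.04220.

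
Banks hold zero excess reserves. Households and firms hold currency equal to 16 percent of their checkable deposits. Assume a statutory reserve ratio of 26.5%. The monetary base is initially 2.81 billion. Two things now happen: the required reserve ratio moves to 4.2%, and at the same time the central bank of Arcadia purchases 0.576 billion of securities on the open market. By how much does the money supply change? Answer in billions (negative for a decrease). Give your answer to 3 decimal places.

11.775 billion

Before: m₁ = (1 + 0.16) / (0.265 + 0.16) ≈ 2.72941, MB₁ = 2.81, so M₁ = 2.72941 × 2.81 ≈ 7.6696 billion.
After: m₂ = (1 + 0.16) / (0.042 + 0.16) ≈ 5.74257, MB₂ = 2.81 + 0.576 = 3.386, so M₂ = 5.74257 × 3.386 ≈ 19.4443 billion.
ΔM = M₂ − M₁ = 19.4443 − 7.6696 = 11.7747 billion.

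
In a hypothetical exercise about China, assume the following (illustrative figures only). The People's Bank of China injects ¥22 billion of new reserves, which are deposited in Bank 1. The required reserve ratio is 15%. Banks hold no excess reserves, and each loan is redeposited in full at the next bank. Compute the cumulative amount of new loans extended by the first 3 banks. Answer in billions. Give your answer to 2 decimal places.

Bank i lends (1 − rr)^i of the original deposit: Bank 1 lends 22·0.8500 = 18.7000, Bank 2 lends 22·0.8500² = 15.8950, and so on.
Summing a geometric series: total = 22·[0.8500·(1 − 0.8500^3) / (1 − 0.8500)] ≈ 48.1058 billion.

¥48.11 billion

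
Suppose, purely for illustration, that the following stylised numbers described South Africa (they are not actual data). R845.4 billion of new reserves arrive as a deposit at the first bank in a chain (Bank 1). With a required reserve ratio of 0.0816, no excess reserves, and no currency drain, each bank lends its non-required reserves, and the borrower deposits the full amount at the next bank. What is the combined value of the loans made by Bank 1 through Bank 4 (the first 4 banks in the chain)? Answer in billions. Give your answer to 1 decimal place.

Bank i lends (1 − rr)^i of the original deposit: Bank 1 lends 845.4·0.9184 ≈ 776.4154, Bank 2 lends 845.4·0.9184² ≈ 713.0599, and so on.
Summing a geometric series: total = 845.4·[0.9184·(1 − 0.9184^4) / (1 − 0.9184)] ≈ 2745.7859 billion.

R2745.8 billion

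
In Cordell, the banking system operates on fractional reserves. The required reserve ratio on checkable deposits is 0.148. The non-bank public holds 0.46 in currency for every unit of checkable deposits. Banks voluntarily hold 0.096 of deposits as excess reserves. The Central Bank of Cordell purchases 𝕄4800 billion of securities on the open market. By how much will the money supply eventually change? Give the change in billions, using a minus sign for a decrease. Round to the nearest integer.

𝕄9955 billion

The money multiplier is m = (1 + c) / (rr + e + c) = (1 + 0.46) / (0.148 + 0.096 + 0.46) ≈ 2.07386.
The purchase adds 4800 billion of base, so ΔM = m × ΔMB = 2.07386 × (+4800) = 9954.528 billion.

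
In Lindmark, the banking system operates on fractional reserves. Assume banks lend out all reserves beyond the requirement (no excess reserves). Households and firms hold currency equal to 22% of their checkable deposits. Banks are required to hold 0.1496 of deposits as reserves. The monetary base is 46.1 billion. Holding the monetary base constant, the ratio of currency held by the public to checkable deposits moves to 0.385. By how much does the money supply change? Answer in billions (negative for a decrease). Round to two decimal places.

-32.74 billion

Initially m₁ = (1 + 0.22) / (0.1496 + 0.22) ≈ 3.30087, so M₁ = 3.30087 × 46.1 ≈ 152.1701 billion.
After the change m₂ = (1 + 0.385) / (0.1496 + 0.385) ≈ 2.59072, so M₂ = 2.59072 × 46.1 ≈ 119.4322 billion.
ΔM = M₂ − M₁ = 119.4322 − 152.1701 = -32.7379 billion.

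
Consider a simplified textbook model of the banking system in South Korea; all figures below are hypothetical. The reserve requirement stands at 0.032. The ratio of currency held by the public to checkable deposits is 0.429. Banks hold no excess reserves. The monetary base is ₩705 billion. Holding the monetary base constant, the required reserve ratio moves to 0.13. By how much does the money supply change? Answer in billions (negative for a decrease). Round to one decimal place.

-383.1 billion

Initially m₁ = (1 + 0.429) / (0.032 + 0.429) ≈ 3.09978, so M₁ = 3.09978 × 705 = 2185.3449 billion.
After the change m₂ = (1 + 0.429) / (0.13 + 0.429) ≈ 2.55635, so M₂ = 2.55635 × 705 ≈ 1802.2268 billion.
ΔM = M₂ − M₁ = 1802.2268 − 2185.3449 = -383.1181 billion.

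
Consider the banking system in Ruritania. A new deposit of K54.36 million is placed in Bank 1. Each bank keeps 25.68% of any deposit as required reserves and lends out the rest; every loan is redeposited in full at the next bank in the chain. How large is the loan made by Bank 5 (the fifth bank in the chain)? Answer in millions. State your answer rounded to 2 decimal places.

K12.33 million

Each bank lends a fraction (1 − rr) = 0.7432 of the deposit it receives, so Bank 5 receives 54.36·0.7432^4 and lends 54.36·0.7432^5 ≈ 12.3256 million.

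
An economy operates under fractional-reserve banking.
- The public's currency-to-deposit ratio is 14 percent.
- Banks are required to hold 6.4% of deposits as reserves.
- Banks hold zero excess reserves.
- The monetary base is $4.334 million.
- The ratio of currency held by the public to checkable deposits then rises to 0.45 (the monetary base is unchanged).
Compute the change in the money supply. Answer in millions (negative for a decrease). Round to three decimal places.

Initially m₁ = (1 + 0.14) / (0.064 + 0.14) ≈ 5.58824, so M₁ = 5.58824 × 4.334 ≈ 24.2194 million.
After the change m₂ = (1 + 0.45) / (0.064 + 0.45) ≈ 2.82101, so M₂ = 2.82101 × 4.334 ≈ 12.2263 million.
ΔM = M₂ − M₁ = 12.2263 − 24.2194 = -11.9931 million.

-11.993 million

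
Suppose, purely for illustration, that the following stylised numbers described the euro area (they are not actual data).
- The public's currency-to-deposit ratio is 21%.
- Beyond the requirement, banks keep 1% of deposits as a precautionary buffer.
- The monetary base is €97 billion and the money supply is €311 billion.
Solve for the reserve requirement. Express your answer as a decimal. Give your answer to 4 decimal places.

0.1574

Using m = M/MB = 311/97 ≈ 3.206186. Since m = (1 + c)/(c + rr + e), the denominator satisfies c + rr + e = (1 + c)/m = (1 + 0.21) / 3.206186 ≈ 0.377395.
With c = 0.21 and e = 0.01, the reserve requirement is 0.377395 − 0.21 − 0.01 = 0.157395.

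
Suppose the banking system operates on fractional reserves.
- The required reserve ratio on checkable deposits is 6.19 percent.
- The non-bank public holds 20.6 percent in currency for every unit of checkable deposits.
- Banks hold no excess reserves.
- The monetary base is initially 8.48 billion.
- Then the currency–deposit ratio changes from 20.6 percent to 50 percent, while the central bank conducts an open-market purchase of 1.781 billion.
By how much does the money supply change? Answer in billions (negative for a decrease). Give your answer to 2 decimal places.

-10.78 billion

Before: m₁ = (1 + 0.206) / (0.0619 + 0.206) ≈ 4.50168, MB₁ = 8.48, so M₁ = 4.50168 × 8.48 ≈ 38.1742 billion.
After: m₂ = (1 + 0.5) / (0.0619 + 0.5) ≈ 2.66951, MB₂ = 8.48 + 1.781 = 10.261, so M₂ = 2.66951 × 10.261 ≈ 27.3918 billion.
ΔM = M₂ − M₁ = 27.3918 − 38.1742 = -10.7824 billion.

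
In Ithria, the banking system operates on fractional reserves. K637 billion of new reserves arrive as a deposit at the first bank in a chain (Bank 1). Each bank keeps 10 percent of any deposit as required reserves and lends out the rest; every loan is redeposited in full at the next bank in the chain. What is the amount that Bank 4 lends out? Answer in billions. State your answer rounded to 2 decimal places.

K417.94 billion

Each bank lends a fraction (1 − rr) = 0.9000 of the deposit it receives, so Bank 4 receives 637·0.9000^3 and lends 637·0.9000^4 = 417.9357 billion.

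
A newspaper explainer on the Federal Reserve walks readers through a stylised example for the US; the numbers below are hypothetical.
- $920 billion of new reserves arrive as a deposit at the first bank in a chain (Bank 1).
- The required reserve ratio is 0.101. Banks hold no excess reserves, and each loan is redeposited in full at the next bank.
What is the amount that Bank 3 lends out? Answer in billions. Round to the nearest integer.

Each bank lends a fraction (1 − rr) = 0.8990 of the deposit it receives, so Bank 3 receives 920·0.8990^2 and lends 920·0.8990^3 ≈ 668.4469 billion.

$668 billion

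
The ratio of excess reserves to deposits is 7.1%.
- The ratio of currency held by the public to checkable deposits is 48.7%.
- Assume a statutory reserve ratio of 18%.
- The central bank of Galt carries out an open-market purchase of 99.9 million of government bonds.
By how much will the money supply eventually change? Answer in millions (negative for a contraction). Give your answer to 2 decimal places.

The money multiplier is m = (1 + c) / (rr + e + c) = (1 + 0.487) / (0.18 + 0.071 + 0.487) ≈ 2.01491.
The purchase adds 99.9 million of base, so ΔM = m × ΔMB = 2.01491 × (+99.9) ≈ 201.2895 million.

201.29 million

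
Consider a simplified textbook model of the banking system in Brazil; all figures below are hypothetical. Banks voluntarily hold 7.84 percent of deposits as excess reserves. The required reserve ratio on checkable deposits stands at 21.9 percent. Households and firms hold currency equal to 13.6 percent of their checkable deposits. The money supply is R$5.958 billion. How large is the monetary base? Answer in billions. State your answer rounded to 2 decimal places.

The money multiplier is m = (1 + c) / (rr + e + c) = (1 + 0.136) / (0.219 + 0.0784 + 0.136) ≈ 2.6211.
MB = M / m = 5.958 / 2.6211 ≈ 2.2731 billion.

R$2.27 billion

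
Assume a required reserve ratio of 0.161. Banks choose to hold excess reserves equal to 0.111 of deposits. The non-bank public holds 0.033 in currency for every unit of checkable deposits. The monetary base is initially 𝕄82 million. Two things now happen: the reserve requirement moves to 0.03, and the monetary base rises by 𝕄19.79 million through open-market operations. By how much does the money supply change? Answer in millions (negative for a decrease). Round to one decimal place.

𝕄326.6 million

Before: m₁ = (1 + 0.033) / (0.161 + 0.111 + 0.033) ≈ 3.38689, MB₁ = 82, so M₁ = 3.38689 × 82 ≈ 277.725 million.
After: m₂ = (1 + 0.033) / (0.03 + 0.111 + 0.033) ≈ 5.93678, MB₂ = 82 + 19.79 = 101.79, so M₂ = 5.93678 × 101.79 ≈ 604.3048 million.
ΔM = M₂ − M₁ = 604.3048 − 277.725 = 326.5798 million.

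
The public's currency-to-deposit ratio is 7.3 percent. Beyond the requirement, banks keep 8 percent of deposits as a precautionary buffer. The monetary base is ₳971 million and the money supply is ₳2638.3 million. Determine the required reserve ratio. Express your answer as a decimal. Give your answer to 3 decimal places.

0.242

Using m = M/MB = 2638.3/971 ≈ 2.717096. Since m = (1 + c)/(c + rr + e), the denominator satisfies c + rr + e = (1 + c)/m = (1 + 0.073) / 2.717096 ≈ 0.394907.
With c = 0.073 and e = 0.08, the required reserve ratio is 0.394907 − 0.073 − 0.08 = 0.241907.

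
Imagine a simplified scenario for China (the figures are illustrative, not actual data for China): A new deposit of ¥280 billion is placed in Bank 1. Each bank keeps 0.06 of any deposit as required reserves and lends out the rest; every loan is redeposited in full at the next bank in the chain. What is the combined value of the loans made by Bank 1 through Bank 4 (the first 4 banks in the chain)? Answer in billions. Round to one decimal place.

Bank i lends (1 − rr)^i of the original deposit: Bank 1 lends 280·0.9400 = 263.2000, Bank 2 lends 280·0.9400² = 247.4080, and so on.
Summing a geometric series: total = 280·[0.9400·(1 − 0.9400^4) / (1 − 0.9400)] ≈ 961.7812 billion.

¥961.8 billion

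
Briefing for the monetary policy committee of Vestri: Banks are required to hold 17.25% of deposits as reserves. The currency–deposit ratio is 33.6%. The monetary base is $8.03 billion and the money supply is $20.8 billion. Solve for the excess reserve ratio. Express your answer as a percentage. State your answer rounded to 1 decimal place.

0.7%

Using m = M/MB = 20.8/8.03 ≈ 2.590286. Since m = (1 + c)/(c + rr + e), the denominator satisfies c + rr + e = (1 + c)/m = (1 + 0.336) / 2.590286 ≈ 0.515773.
With c = 0.336 and rr = 0.1725, the excess reserve ratio is 0.515773 − 0.336 − 0.1725 = 0.007273.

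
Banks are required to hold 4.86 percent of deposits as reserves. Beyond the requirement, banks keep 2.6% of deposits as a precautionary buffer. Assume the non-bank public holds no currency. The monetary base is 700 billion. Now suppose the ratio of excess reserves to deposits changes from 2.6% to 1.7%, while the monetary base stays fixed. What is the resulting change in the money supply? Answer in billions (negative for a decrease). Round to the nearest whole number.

Initially m₁ = 1 / (0.0486 + 0.026) ≈ 13.4048, so M₁ = 13.4048 × 700 = 9383.36 billion.
After the change m₂ = 1 / (0.0486 + 0.017) ≈ 15.2439, so M₂ = 15.2439 × 700 = 10670.73 billion.
ΔM = M₂ − M₁ = 10670.73 − 9383.36 = 1287.37 billion.

1287 billion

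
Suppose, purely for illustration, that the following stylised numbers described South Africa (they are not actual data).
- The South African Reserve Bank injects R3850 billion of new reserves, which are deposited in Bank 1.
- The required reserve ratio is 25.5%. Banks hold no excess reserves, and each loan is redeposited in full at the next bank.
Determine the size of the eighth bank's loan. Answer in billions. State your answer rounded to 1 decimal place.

R365.4 billion

Each bank lends a fraction (1 − rr) = 0.7450 of the deposit it receives, so Bank 8 receives 3850·0.7450^7 and lends 3850·0.7450^8 ≈ 365.3515 billion.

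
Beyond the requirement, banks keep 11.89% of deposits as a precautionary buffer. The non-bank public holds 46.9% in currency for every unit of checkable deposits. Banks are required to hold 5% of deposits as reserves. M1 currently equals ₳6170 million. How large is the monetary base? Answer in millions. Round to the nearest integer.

The money multiplier is m = (1 + c) / (rr + e + c) = (1 + 0.469) / (0.05 + 0.1189 + 0.469) ≈ 2.30287.
MB = M / m = 6170 / 2.30287 ≈ 2679.2654 million.

₳2679 million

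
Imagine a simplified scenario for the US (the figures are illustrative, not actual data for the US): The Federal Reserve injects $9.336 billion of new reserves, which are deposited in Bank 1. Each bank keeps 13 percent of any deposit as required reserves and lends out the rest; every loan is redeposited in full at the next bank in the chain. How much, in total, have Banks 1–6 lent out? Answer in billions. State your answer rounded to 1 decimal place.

Bank i lends (1 − rr)^i of the original deposit: Bank 1 lends 9.336·0.8700 ≈ 8.1223, Bank 2 lends 9.336·0.8700² ≈ 7.0664, and so on.
Summing a geometric series: total = 9.336·[0.8700·(1 − 0.8700^6) / (1 − 0.8700)] ≈ 35.3867 billion.

$35.4 billion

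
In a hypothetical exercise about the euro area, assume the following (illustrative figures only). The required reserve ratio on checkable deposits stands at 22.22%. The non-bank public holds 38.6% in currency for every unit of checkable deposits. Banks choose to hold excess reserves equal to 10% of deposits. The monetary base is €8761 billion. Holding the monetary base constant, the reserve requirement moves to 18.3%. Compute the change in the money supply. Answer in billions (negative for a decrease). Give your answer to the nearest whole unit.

Initially m₁ = (1 + 0.386) / (0.2222 + 0.1 + 0.386) ≈ 1.95707, so M₁ = 1.95707 × 8761 ≈ 17145.8903 billion.
After the change m₂ = (1 + 0.386) / (0.183 + 0.1 + 0.386) ≈ 2.07175, so M₂ = 2.07175 × 8761 ≈ 18150.6018 billion.
ΔM = M₂ − M₁ = 18150.6018 − 17145.8903 = 1004.7115 billion.

€1005 billion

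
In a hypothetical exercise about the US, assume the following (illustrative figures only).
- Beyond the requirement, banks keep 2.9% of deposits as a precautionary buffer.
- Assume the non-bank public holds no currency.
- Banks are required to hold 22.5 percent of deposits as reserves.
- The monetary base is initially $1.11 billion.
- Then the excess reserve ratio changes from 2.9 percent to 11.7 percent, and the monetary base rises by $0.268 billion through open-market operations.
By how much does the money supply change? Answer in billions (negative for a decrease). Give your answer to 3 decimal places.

Before: m₁ = 1 / (0.225 + 0.029) ≈ 3.93701, MB₁ = 1.11, so M₁ = 3.93701 × 1.11 ≈ 4.3701 billion.
After: m₂ = 1 / (0.225 + 0.117) ≈ 2.92398, MB₂ = 1.11 + 0.268 = 1.378, so M₂ = 2.92398 × 1.378 ≈ 4.0292 billion.
ΔM = M₂ − M₁ = 4.0292 − 4.3701 = -0.3409 billion.

-0.341 billion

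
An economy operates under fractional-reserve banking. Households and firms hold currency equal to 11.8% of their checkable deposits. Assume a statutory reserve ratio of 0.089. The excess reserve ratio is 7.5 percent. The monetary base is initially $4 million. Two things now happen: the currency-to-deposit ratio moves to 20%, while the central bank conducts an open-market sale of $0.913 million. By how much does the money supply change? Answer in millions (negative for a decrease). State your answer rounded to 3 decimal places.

-5.681 million

Before: m₁ = (1 + 0.118) / (0.089 + 0.075 + 0.118) ≈ 3.96454, MB₁ = 4, so M₁ = 3.96454 × 4 ≈ 15.8582 million.
After: m₂ = (1 + 0.2) / (0.089 + 0.075 + 0.2) ≈ 3.29670, MB₂ = 4 − 0.913 = 3.087, so M₂ = 3.29670 × 3.087 ≈ 10.1769 million.
ΔM = M₂ − M₁ = 10.1769 − 15.8582 = -5.6813 million.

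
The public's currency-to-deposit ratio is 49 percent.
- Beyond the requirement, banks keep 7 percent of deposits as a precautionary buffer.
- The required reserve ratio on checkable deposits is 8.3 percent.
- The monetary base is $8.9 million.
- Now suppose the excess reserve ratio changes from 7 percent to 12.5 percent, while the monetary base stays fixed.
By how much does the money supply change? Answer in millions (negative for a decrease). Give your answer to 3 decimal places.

Initially m₁ = (1 + 0.49) / (0.083 + 0.07 + 0.49) ≈ 2.31726, so M₁ = 2.31726 × 8.9 ≈ 20.6236 million.
After the change m₂ = (1 + 0.49) / (0.083 + 0.125 + 0.49) ≈ 2.13467, so M₂ = 2.13467 × 8.9 ≈ 18.9986 million.
ΔM = M₂ − M₁ = 18.9986 − 20.6236 = -1.625 million.

-1.625 million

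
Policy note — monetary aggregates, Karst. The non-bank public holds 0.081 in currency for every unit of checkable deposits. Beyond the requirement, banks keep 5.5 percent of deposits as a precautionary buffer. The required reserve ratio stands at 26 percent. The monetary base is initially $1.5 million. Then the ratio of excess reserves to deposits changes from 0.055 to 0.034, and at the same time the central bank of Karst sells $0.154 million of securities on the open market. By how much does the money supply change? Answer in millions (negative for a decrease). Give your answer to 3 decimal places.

Before: m₁ = (1 + 0.081) / (0.26 + 0.055 + 0.081) ≈ 2.72980, MB₁ = 1.5, so M₁ = 2.72980 × 1.5 = 4.0947 million.
After: m₂ = (1 + 0.081) / (0.26 + 0.034 + 0.081) ≈ 2.88267, MB₂ = 1.5 − 0.154 = 1.346, so M₂ = 2.88267 × 1.346 ≈ 3.8801 million.
ΔM = M₂ − M₁ = 3.8801 − 4.0947 = -0.2146 million.

-0.215 million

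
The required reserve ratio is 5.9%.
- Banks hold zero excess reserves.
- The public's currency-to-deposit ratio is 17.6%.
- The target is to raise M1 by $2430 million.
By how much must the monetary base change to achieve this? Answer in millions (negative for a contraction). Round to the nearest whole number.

The money multiplier is m = (1 + c) / (rr + c) = (1 + 0.176) / (0.059 + 0.176) ≈ 5.00426.
ΔMB = ΔM / m = (+2430) / 5.00426 ≈ 485.5863 million.

$486 million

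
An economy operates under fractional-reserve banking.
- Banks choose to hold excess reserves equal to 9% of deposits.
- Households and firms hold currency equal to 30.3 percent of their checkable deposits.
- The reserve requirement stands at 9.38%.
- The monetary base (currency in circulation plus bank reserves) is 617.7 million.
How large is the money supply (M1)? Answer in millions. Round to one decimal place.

1653.4 million

The money multiplier is m = (1 + c) / (rr + e + c) = (1 + 0.303) / (0.0938 + 0.09 + 0.303) ≈ 2.67666.
So M = m × MB = 2.67666 × 617.7 ≈ 1653.3729 million.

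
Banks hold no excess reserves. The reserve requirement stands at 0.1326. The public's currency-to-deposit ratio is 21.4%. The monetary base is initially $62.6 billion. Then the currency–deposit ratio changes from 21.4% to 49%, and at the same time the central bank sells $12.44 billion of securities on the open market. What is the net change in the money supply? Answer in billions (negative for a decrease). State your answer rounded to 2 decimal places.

Before: m₁ = (1 + 0.214) / (0.1326 + 0.214) ≈ 3.50260, MB₁ = 62.6, so M₁ = 3.50260 × 62.6 ≈ 219.2628 billion.
After: m₂ = (1 + 0.49) / (0.1326 + 0.49) ≈ 2.39319, MB₂ = 62.6 − 12.44 = 50.16, so M₂ = 2.39319 × 50.16 ≈ 120.0424 billion.
ΔM = M₂ − M₁ = 120.0424 − 219.2628 = -99.2204 billion.

-99.22 billion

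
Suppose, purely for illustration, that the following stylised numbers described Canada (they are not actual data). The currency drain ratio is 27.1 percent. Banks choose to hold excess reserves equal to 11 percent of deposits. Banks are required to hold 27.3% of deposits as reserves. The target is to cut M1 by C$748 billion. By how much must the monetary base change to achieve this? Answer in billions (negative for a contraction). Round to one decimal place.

-384.9 billion

The money multiplier is m = (1 + c) / (rr + e + c) = (1 + 0.271) / (0.273 + 0.11 + 0.271) ≈ 1.94343.
ΔMB = ΔM / m = (−748) / 1.94343 ≈ -384.8865 billion.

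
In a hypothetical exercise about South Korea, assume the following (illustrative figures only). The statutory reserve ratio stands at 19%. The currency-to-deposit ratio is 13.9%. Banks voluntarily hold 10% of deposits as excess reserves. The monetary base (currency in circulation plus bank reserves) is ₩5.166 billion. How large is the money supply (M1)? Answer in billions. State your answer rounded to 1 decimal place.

The money multiplier is m = (1 + c) / (rr + e + c) = (1 + 0.139) / (0.19 + 0.1 + 0.139) ≈ 2.6550.
So M = m × MB = 2.6550 × 5.166 ≈ 13.7157 billion.

₩13.7 billion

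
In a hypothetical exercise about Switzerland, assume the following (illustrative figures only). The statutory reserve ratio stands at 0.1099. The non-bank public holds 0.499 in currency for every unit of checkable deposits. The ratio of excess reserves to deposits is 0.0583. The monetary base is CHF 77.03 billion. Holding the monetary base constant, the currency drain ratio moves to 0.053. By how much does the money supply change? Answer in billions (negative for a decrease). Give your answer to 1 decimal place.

CHF 193.6 billion

Initially m₁ = (1 + 0.499) / (0.1099 + 0.0583 + 0.499) ≈ 2.2467, so M₁ = 2.2467 × 77.03 ≈ 173.0633 billion.
After the change m₂ = (1 + 0.053) / (0.1099 + 0.0583 + 0.053) ≈ 4.7604, so M₂ = 4.7604 × 77.03 ≈ 366.6936 billion.
ΔM = M₂ − M₁ = 366.6936 − 173.0633 = 193.6303 billion.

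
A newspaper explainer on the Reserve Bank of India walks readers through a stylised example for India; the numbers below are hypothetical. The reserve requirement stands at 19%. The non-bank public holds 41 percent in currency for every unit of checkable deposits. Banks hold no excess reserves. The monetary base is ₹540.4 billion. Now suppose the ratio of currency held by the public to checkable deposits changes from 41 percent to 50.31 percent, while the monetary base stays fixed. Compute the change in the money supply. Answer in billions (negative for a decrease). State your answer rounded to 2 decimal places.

Initially m₁ = (1 + 0.41) / (0.19 + 0.41) = 2.35, so M₁ = 2.35 × 540.4 = 1269.94 billion.
After the change m₂ = (1 + 0.5031) / (0.19 + 0.5031) ≈ 2.168663, so M₂ = 2.168663 × 540.4 ≈ 1171.9455 billion.
ΔM = M₂ − M₁ = 1171.9455 − 1269.94 = -97.9945 billion.

-97.99 billion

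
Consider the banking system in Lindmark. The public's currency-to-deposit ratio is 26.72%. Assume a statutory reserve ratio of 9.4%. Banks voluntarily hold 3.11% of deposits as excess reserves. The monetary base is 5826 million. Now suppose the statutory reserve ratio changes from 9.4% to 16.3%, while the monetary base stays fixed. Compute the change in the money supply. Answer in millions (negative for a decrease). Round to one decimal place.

-2814.9 million

Initially m₁ = (1 + 0.2672) / (0.094 + 0.0311 + 0.2672) ≈ 3.230181, so M₁ = 3.230181 × 5826 ≈ 18819.0345 million.
After the change m₂ = (1 + 0.2672) / (0.163 + 0.0311 + 0.2672) ≈ 2.747019, so M₂ = 2.747019 × 5826 ≈ 16004.1327 million.
ΔM = M₂ − M₁ = 16004.1327 − 18819.0345 = -2814.9018 million.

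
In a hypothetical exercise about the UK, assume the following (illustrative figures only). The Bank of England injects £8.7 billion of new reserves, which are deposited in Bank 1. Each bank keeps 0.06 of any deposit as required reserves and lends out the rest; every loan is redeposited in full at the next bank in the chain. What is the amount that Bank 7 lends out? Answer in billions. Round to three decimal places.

Each bank lends a fraction (1 − rr) = 0.9400 of the deposit it receives, so Bank 7 receives 8.7·0.9400^6 and lends 8.7·0.9400^7 ≈ 5.6418 billion.

£5.642 billion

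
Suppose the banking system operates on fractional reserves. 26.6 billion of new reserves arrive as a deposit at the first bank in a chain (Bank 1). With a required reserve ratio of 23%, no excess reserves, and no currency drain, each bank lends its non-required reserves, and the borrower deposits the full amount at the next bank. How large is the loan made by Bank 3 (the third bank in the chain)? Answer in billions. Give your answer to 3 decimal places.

12.144 billion

Each bank lends a fraction (1 − rr) = 0.7700 of the deposit it receives, so Bank 3 receives 26.6·0.7700^2 and lends 26.6·0.7700^3 ≈ 12.1438 billion.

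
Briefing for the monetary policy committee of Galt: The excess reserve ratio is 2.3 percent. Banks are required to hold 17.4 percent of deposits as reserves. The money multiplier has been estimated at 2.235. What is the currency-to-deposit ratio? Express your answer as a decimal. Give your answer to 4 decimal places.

0.4532

Using m = 2.235. From m = (1 + c)/(c + rr + e), rearranging gives 1 + c = m·(c + rr + e), so c·(1 − m) = m·(rr + e) − 1.
Hence c = [m·(rr + e) − 1]/(1 − m) = [2.235 × (0.174 + 0.023) − 1] / (1 − 2.235) ≈ 0.453202.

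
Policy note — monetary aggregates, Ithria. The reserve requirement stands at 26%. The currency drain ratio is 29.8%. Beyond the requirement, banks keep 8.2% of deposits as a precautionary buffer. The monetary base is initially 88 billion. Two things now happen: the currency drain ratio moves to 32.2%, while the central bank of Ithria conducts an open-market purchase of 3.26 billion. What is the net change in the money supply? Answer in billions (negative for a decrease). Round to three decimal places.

3.220 billion

Before: m₁ = (1 + 0.298) / (0.26 + 0.082 + 0.298) = 2.028125, MB₁ = 88, so M₁ = 2.028125 × 88 = 178.475 billion.
After: m₂ = (1 + 0.322) / (0.26 + 0.082 + 0.322) ≈ 1.990964, MB₂ = 88 + 3.26 = 91.26, so M₂ = 1.990964 × 91.26 ≈ 181.6954 billion.
ΔM = M₂ − M₁ = 181.6954 − 178.475 = 3.2204 billion.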